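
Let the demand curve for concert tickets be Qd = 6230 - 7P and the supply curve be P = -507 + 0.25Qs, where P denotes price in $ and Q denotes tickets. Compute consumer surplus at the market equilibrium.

Consumer surplus = 903224

In direct form, Qs = 2028 + 4P.
Set Qd = Qs: 6230 - 7P = 2028 + 4P, so 4202 = 11P and P* = 382.
Then Q* = 6230 - 7(382) = 3556.
Demand choke price (Qd = 0): P = 6230/7 = 890. Consumer surplus = ½ × (890 - 382) × 3556 = 903224.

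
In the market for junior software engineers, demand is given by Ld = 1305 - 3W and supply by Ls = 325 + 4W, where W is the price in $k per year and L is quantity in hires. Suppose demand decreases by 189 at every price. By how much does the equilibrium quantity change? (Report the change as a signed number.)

ΔL = -108

The market clears where 1305 - 3W = 325 + 4W. Rearranging, 7W = 980, hence W* = 140.
Plugging W* into demand: L* = 1305 - 3(140) = 885.
After the shift, demand is Ld = 1116 - 3W.
Re-solving, 7W = 791 gives W = 113 and L = 777.
ΔL = 777 - 885 = -108.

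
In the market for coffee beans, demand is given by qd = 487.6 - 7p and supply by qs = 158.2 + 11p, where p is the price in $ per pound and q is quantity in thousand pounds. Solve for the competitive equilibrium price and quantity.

At equilibrium qd = qs, so 487.6 - 7p = 158.2 + 11p; collecting terms, 329.4 = 18p and p* = 18.3.
Substitute back: q* = 487.6 - 7(18.3) = 359.5.

p* = 18.3, q* = 359.5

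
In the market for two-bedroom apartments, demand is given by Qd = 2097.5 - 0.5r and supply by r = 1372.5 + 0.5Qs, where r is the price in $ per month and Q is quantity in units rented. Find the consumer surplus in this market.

Solving each curve for Q: Qs = -2745 + 2r.
Equating demand and supply, 2097.5 - 0.5r = -2745 + 2r gives 2.5r = 4842.5, so r* = 1937.
From the demand curve, Q* = 2097.5 - 0.5(1937) = 1129.
Demand choke price (Qd = 0): r = 2097.5/0.5 = 4195. Consumer surplus = ½ × (4195 - 1937) × 1129 = 1274641.

Consumer surplus = 1274641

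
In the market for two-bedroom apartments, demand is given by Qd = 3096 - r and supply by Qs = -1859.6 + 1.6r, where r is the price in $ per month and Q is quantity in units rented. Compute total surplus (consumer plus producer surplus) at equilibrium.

Total surplus = 1150581.25

At equilibrium Qd = Qs, so 3096 - r = -1859.6 + 1.6r; collecting terms, 4955.6 = 2.6r and r* = 1906.
Then Q* = 3096 - 1906 = 1190.
Demand choke price = 3096; supply choke price = 1162.25. CS = ½(3096 - 1906)(1190) = 708050; PS = ½(1906 - 1162.25)(1190) = 442531.25. Total surplus = 1150581.25.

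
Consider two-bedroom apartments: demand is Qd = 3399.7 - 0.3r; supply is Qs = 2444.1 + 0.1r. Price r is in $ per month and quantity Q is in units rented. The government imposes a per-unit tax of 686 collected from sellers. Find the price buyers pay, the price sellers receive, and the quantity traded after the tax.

Sellers keep r_s = r_b - 686 per unit, so supply in terms of the buyer price is Qs = 2375.5 + 0.1r_b.
Market clearing requires 3399.7 - 0.3r_b = 2375.5 + 0.1r_b; hence 1024.2 = 0.4r_b and r_b = 2560.5.
Then r_s = 2560.5 - 686 = 1874.5 and Q = 3399.7 - 0.3(2560.5) = 2631.55.

r_b = 2560.5, r_s = 1874.5, Q = 2631.55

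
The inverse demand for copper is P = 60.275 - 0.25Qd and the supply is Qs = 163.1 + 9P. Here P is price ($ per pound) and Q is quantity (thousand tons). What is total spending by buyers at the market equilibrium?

Inverting to quantity form: Qd = 241.1 - 4P.
Set Qd = Qs: 241.1 - 4P = 163.1 + 9P, so 78 = 13P and P* = 6.
Then Q* = 241.1 - 4(6) = 217.1.
Total spending by buyers = P* × Q* = 6 × 217.1 = 1302.6.

Total spending by buyers = 1302.6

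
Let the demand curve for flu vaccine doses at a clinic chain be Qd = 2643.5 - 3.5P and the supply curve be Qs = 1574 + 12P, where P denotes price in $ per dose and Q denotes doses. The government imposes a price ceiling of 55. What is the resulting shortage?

Shortage = 217

Evaluating both curves at the ceiling price 55 gives Qd = 2451, Qs = 2234.
Shortage = Qd - Qs = 2451 - 2234 = 217.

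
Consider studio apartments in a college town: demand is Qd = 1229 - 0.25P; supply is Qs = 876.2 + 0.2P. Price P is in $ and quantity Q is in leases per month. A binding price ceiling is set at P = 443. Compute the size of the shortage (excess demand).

With P fixed at 443, quantity demanded is 1118.25 and quantity supplied is 964.8.
Shortage = Qd - Qs = 1118.25 - 964.8 = 153.45.

Shortage = 153.45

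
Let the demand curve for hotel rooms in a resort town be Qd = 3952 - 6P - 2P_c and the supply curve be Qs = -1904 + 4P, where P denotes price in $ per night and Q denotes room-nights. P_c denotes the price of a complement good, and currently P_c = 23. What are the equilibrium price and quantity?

P* = 581, Q* = 420

With P_c = 23, demand is Qd = 3906 - 6P.
Equating demand and supply, 3906 - 6P = -1904 + 4P gives 10P = 5810, so P* = 581.
Then Q* = 3906 - 6(581) = 420.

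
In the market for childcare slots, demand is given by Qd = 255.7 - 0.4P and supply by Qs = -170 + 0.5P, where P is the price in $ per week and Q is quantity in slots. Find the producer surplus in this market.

Set Qd = Qs: 255.7 - 0.4P = -170 + 0.5P, so 425.7 = 0.9P and P* = 473.
From the demand curve, Q* = 255.7 - 0.4(473) = 66.5.
Supply choke price (Qs = 0): P = 340. Producer surplus = ½ × (473 - 340) × 66.5 = 4422.25.

Producer surplus = 4422.25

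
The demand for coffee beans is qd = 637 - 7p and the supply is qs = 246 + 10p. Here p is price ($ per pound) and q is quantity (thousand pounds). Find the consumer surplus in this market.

Consumer surplus = 16184

The market clears where 637 - 7p = 246 + 10p. Rearranging, 17p = 391, hence p* = 23.
Then q* = 637 - 7(23) = 476.
Demand choke price (qd = 0): p = 637/7 = 91. Consumer surplus = ½ × (91 - 23) × 476 = 16184.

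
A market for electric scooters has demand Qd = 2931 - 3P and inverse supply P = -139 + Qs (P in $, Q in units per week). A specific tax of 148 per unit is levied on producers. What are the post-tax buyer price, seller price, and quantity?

Rewriting in direct form: Qs = 139 + P.
With a tax of 148 on producers, they supply based on the net price P_s = P_b - 148, so Qs = -9 + P_b.
Market clearing requires 2931 - 3P_b = -9 + P_b; hence 2940 = 4P_b and P_b = 735.
Then P_s = 735 - 148 = 587 and Q = 2931 - 3(735) = 726.

P_b = 735, P_s = 587, Q = 726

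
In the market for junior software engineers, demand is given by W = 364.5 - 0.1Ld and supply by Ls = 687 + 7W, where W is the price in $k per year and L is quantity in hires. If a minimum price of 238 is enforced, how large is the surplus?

Surplus = 1088

Inverting to quantity form: Ld = 3645 - 10W.
Evaluating both curves at the floor price 238 gives Ld = 1265, Ls = 2353.
Surplus = Ls - Ld = 2353 - 1265 = 1088.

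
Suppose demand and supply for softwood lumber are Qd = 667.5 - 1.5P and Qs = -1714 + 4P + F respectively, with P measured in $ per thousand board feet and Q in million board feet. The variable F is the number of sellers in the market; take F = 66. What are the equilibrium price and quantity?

With F = 66, supply is Qs = -1648 + 4P.
At equilibrium Qd = Qs, so 667.5 - 1.5P = -1648 + 4P; collecting terms, 2315.5 = 5.5P and P* = 421.
Substitute back: Q* = 667.5 - 1.5(421) = 36.

P* = 421, Q* = 36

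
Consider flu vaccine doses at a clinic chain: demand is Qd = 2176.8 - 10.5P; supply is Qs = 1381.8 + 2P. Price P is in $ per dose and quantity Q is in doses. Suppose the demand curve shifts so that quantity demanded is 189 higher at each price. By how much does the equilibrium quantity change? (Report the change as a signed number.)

Set Qd = Qs: 2176.8 - 10.5P = 1381.8 + 2P, so 795 = 12.5P and P* = 63.6.
From the demand curve, Q* = 2176.8 - 10.5(63.6) = 1509.
After the shift, demand is Qd = 2365.8 - 10.5P.
New equilibrium: 984 = 12.5P, so P = 78.72 and Q = 1539.24.
ΔQ = 1539.24 - 1509 = 30.24.

ΔQ = 30.24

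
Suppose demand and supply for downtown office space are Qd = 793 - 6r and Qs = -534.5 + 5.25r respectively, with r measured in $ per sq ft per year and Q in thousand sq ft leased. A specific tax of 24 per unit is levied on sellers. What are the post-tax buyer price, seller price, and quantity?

With a tax of 24 on sellers, they supply based on the net price r_s = r_b - 24, so Qs = -660.5 + 5.25r_b.
Market clearing requires 793 - 6r_b = -660.5 + 5.25r_b; hence 1453.5 = 11.25r_b and r_b = 129.2.
Then r_s = 129.2 - 24 = 105.2 and Q = 793 - 6(129.2) = 17.8.

r_b = 129.2, r_s = 105.2, Q = 17.8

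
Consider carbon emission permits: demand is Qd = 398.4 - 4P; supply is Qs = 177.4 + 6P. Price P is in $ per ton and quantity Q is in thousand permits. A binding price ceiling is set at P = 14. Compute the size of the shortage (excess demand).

With P fixed at 14, quantity demanded is 342.4 and quantity supplied is 261.4.
Shortage = Qd - Qs = 342.4 - 261.4 = 81.

Shortage = 81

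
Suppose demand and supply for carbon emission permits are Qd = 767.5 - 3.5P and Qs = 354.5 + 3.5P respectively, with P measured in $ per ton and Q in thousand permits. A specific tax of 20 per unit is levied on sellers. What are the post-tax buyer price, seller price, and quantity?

P_b = 69, P_s = 49, Q = 526

With a tax of 20 on sellers, they supply based on the net price P_s = P_b - 20, so Qs = 284.5 + 3.5P_b.
Equate demand and the shifted supply: 767.5 - 3.5P_b = 284.5 + 3.5P_b, giving 7P_b = 483, so P_b = 69.
So P_s = 49 and the quantity traded is Q = 767.5 - 3.5(69) = 526.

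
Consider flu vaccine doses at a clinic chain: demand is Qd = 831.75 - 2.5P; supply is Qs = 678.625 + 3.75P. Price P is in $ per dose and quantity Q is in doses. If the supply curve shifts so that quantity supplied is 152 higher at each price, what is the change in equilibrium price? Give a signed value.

Set Qd = Qs: 831.75 - 2.5P = 678.625 + 3.75P, so 153.125 = 6.25P and P* = 24.5.
Plugging P* into demand: Q* = 831.75 - 2.5(24.5) = 770.5.
After the shift, supply is Qs = 830.625 + 3.75P.
Re-solving, 6.25P = 1.125 gives P = 0.18 and Q = 831.3.
ΔP = 0.18 - 24.5 = -24.32.

ΔP = -24.32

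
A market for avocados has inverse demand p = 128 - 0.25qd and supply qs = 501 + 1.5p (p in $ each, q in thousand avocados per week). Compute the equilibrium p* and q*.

p* = 2, q* = 504

Rewriting in direct form: qd = 512 - 4p.
At equilibrium qd = qs, so 512 - 4p = 501 + 1.5p; collecting terms, 11 = 5.5p and p* = 2.
From the demand curve, q* = 512 - 4(2) = 504.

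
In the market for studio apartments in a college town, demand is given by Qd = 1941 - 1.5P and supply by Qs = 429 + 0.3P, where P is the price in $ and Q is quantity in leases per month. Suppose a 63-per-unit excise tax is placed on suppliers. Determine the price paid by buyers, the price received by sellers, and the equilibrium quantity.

P_b = 850.5, P_s = 787.5, Q = 665.25

The tax drives a wedge P_b - P_s = 63. Substituting P_s = P_b - 63 into supply: Qs = 410.1 + 0.3P_b.
Equate demand and the shifted supply: 1941 - 1.5P_b = 410.1 + 0.3P_b, giving 1.8P_b = 1530.9, so P_b = 850.5.
So P_s = 787.5 and the quantity traded is Q = 1941 - 1.5(850.5) = 665.25.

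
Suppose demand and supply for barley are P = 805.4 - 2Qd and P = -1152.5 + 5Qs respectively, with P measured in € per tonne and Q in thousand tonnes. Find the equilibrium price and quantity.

P* = 246, Q* = 279.7

Inverting to quantity form: Qd = 402.7 - 0.5P and Qs = 230.5 + 0.2P.
Set Qd = Qs: 402.7 - 0.5P = 230.5 + 0.2P, so 172.2 = 0.7P and P* = 246.
Then Q* = 402.7 - 0.5(246) = 279.7.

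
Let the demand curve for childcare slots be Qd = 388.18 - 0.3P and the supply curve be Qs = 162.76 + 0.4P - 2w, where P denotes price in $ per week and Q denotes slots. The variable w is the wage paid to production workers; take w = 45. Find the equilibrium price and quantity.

With w = 45, supply is Qs = 72.76 + 0.4P.
At equilibrium Qd = Qs, so 388.18 - 0.3P = 72.76 + 0.4P; collecting terms, 315.42 = 0.7P and P* = 450.6.
From the demand curve, Q* = 388.18 - 0.3(450.6) = 253.

P* = 450.6, Q* = 253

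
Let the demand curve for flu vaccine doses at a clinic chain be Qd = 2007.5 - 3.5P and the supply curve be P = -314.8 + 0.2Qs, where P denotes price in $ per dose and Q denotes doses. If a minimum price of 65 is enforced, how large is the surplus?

Surplus = 119

In direct form, Qs = 1574 + 5P.
At P = 65: Qd = 1780 and Qs = 1899.
Surplus = Qs - Qd = 1899 - 1780 = 119.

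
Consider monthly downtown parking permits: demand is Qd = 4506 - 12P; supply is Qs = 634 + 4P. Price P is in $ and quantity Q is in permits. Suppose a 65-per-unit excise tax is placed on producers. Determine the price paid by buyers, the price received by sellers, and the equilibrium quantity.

P_b = 258.25, P_s = 193.25, Q = 1407

With a tax of 65 on producers, they supply based on the net price P_s = P_b - 65, so Qs = 374 + 4P_b.
Market clearing requires 4506 - 12P_b = 374 + 4P_b; hence 4132 = 16P_b and P_b = 258.25.
Then P_s = 258.25 - 65 = 193.25 and Q = 4506 - 12(258.25) = 1407.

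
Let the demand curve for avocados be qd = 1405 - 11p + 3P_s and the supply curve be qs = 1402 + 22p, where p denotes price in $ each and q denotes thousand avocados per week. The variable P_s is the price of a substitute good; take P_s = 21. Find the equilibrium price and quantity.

p* = 2, q* = 1446

With P_s = 21, demand is qd = 1468 - 11p.
The market clears where 1468 - 11p = 1402 + 22p. Rearranging, 33p = 66, hence p* = 2.
Substitute back: q* = 1468 - 11(2) = 1446.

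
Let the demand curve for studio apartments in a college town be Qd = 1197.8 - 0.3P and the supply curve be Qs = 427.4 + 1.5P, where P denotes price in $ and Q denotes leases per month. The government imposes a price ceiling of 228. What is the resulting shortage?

With P fixed at 228, quantity demanded is 1129.4 and quantity supplied is 769.4.
Shortage = Qd - Qs = 1129.4 - 769.4 = 360.

Shortage = 360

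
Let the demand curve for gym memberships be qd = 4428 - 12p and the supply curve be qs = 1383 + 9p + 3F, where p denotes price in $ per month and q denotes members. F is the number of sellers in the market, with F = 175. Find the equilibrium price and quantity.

With F = 175, supply is qs = 1908 + 9p.
The market clears where 4428 - 12p = 1908 + 9p. Rearranging, 21p = 2520, hence p* = 120.
Substitute back: q* = 4428 - 12(120) = 2988.

p* = 120, q* = 2988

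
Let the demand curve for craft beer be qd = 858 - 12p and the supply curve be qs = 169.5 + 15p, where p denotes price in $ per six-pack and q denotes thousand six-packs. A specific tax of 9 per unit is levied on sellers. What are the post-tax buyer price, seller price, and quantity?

p_b = 30.5, p_s = 21.5, q = 492

The tax drives a wedge p_b - p_s = 9. Substituting p_s = p_b - 9 into supply: qs = 34.5 + 15p_b.
Set qd = qs: 858 - 12p_b = 34.5 + 15p_b, so 823.5 = 27p_b and p_b = 30.5.
So p_s = 21.5 and the quantity traded is q = 858 - 12(30.5) = 492.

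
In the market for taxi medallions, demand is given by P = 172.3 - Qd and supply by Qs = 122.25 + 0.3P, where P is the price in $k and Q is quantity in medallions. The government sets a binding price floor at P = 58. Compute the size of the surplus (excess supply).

Surplus = 25.35

Rewriting in direct form: Qd = 172.3 - P.
Evaluating both curves at the floor price 58 gives Qd = 114.3, Qs = 139.65.
Surplus = Qs - Qd = 139.65 - 114.3 = 25.35.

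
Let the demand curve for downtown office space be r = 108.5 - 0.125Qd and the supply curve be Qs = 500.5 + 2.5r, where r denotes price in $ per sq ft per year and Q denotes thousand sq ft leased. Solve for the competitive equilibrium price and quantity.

r* = 35, Q* = 588

In direct form, Qd = 868 - 8r.
At equilibrium Qd = Qs, so 868 - 8r = 500.5 + 2.5r; collecting terms, 367.5 = 10.5r and r* = 35.
Plugging r* into demand: Q* = 868 - 8(35) = 588.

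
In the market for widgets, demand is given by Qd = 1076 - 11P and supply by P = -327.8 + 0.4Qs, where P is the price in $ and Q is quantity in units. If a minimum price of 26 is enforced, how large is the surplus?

Inverting to quantity form: Qs = 819.5 + 2.5P.
With P fixed at 26, quantity demanded is 790 and quantity supplied is 884.5.
Surplus = Qs - Qd = 884.5 - 790 = 94.5.

Surplus = 94.5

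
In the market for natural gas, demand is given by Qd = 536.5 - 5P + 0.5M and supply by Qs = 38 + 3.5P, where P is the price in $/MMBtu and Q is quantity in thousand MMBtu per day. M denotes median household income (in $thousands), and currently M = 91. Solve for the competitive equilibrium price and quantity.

P* = 64, Q* = 262

With M = 91, demand is Qd = 582 - 5P.
At equilibrium Qd = Qs, so 582 - 5P = 38 + 3.5P; collecting terms, 544 = 8.5P and P* = 64.
Then Q* = 582 - 5(64) = 262.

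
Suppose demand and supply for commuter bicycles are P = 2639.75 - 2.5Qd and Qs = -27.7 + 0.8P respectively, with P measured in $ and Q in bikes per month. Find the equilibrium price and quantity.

Rewriting in direct form: Qd = 1055.9 - 0.4P.
Set Qd = Qs: 1055.9 - 0.4P = -27.7 + 0.8P, so 1083.6 = 1.2P and P* = 903.
From the demand curve, Q* = 1055.9 - 0.4(903) = 694.7.

P* = 903, Q* = 694.7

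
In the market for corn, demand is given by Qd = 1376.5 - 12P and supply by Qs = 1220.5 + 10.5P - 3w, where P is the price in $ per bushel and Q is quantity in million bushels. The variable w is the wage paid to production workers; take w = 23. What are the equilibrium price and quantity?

With w = 23, supply is Qs = 1151.5 + 10.5P.
Equating demand and supply, 1376.5 - 12P = 1151.5 + 10.5P gives 22.5P = 225, so P* = 10.
Then Q* = 1376.5 - 12(10) = 1256.5.

P* = 10, Q* = 1256.5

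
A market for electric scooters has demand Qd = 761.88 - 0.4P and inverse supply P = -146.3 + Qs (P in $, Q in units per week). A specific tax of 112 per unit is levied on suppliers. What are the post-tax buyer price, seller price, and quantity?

P_b = 519.7, P_s = 407.7, Q = 554

Rewriting in direct form: Qs = 146.3 + P.
The tax drives a wedge P_b - P_s = 112. Substituting P_s = P_b - 112 into supply: Qs = 34.3 + P_b.
Equate demand and the shifted supply: 761.88 - 0.4P_b = 34.3 + P_b, giving 1.4P_b = 727.58, so P_b = 519.7.
Then P_s = 519.7 - 112 = 407.7 and Q = 761.88 - 0.4(519.7) = 554.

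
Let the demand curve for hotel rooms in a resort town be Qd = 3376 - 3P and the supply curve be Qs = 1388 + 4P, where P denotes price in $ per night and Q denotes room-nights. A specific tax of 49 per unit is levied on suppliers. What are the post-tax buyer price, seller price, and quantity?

The tax drives a wedge P_b - P_s = 49. Substituting P_s = P_b - 49 into supply: Qs = 1192 + 4P_b.
Set Qd = Qs: 3376 - 3P_b = 1192 + 4P_b, so 2184 = 7P_b and P_b = 312.
So P_s = 263 and the quantity traded is Q = 3376 - 3(312) = 2440.

P_b = 312, P_s = 263, Q = 2440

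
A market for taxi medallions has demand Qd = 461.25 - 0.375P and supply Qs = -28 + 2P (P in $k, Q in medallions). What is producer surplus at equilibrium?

At equilibrium Qd = Qs, so 461.25 - 0.375P = -28 + 2P; collecting terms, 489.25 = 2.375P and P* = 206.
Substitute back: Q* = 461.25 - 0.375(206) = 384.
Supply choke price (Qs = 0): P = 14. Producer surplus = ½ × (206 - 14) × 384 = 36864.

Producer surplus = 36864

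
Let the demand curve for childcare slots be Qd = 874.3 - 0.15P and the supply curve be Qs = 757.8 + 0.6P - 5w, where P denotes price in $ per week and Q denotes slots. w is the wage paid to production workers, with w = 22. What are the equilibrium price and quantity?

With w = 22, supply is Qs = 647.8 + 0.6P.
The market clears where 874.3 - 0.15P = 647.8 + 0.6P. Rearranging, 0.75P = 226.5, hence P* = 302.
Substitute back: Q* = 874.3 - 0.15(302) = 829.

P* = 302, Q* = 829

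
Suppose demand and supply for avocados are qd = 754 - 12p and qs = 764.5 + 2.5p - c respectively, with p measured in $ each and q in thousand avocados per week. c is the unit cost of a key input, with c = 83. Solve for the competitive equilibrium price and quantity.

With c = 83, supply is qs = 681.5 + 2.5p.
Set qd = qs: 754 - 12p = 681.5 + 2.5p, so 72.5 = 14.5p and p* = 5.
Plugging p* into demand: q* = 754 - 12(5) = 694.

p* = 5, q* = 694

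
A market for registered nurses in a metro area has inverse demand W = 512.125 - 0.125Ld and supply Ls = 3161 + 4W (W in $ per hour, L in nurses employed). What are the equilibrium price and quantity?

W* = 78, L* = 3473

In direct form, Ld = 4097 - 8W.
Set Ld = Ls: 4097 - 8W = 3161 + 4W, so 936 = 12W and W* = 78.
Substitute back: L* = 4097 - 8(78) = 3473.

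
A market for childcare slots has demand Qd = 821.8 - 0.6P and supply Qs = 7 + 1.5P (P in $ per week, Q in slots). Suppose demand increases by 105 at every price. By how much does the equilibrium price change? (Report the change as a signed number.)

ΔP = 50

At equilibrium Qd = Qs, so 821.8 - 0.6P = 7 + 1.5P; collecting terms, 814.8 = 2.1P and P* = 388.
Plugging P* into demand: Q* = 821.8 - 0.6(388) = 589.
After the shift, demand is Qd = 926.8 - 0.6P.
Re-solving, 2.1P = 919.8 gives P = 438 and Q = 664.
ΔP = 438 - 388 = 50.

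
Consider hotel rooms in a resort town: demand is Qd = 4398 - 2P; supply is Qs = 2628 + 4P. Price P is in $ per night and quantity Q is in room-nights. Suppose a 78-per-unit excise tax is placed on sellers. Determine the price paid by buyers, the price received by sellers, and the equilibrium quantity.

With a tax of 78 on sellers, they supply based on the net price P_s = P_b - 78, so Qs = 2316 + 4P_b.
Set Qd = Qs: 4398 - 2P_b = 2316 + 4P_b, so 2082 = 6P_b and P_b = 347.
Then P_s = 347 - 78 = 269 and Q = 4398 - 2(347) = 3704.

P_b = 347, P_s = 269, Q = 3704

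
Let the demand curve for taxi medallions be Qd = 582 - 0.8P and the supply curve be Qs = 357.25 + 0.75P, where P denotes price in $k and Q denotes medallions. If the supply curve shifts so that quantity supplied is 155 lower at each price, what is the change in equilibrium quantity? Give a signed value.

ΔQ = -80

The market clears where 582 - 0.8P = 357.25 + 0.75P. Rearranging, 1.55P = 224.75, hence P* = 145.
Plugging P* into demand: Q* = 582 - 0.8(145) = 466.
After the shift, supply is Qs = 202.25 + 0.75P.
Re-solving, 1.55P = 379.75 gives P = 245 and Q = 386.
ΔQ = 386 - 466 = -80.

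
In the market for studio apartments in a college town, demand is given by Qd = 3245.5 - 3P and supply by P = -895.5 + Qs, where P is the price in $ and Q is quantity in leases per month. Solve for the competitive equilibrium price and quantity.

In direct form, Qs = 895.5 + P.
Equating demand and supply, 3245.5 - 3P = 895.5 + P gives 4P = 2350, so P* = 587.5.
From the demand curve, Q* = 3245.5 - 3(587.5) = 1483.

P* = 587.5, Q* = 1483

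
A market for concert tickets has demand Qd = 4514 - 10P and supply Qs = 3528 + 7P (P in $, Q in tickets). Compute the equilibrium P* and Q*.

Equating demand and supply, 4514 - 10P = 3528 + 7P gives 17P = 986, so P* = 58.
From the demand curve, Q* = 4514 - 10(58) = 3934.

P* = 58, Q* = 3934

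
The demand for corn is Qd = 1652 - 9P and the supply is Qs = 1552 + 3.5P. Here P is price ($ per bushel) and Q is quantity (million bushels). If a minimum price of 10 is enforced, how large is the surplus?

Evaluating both curves at the floor price 10 gives Qd = 1562, Qs = 1587.
Surplus = Qs - Qd = 1587 - 1562 = 25.

Surplus = 25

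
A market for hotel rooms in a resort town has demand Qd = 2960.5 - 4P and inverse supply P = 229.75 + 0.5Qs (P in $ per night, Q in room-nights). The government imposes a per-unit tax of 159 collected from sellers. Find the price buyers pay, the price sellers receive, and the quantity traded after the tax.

P_b = 623, P_s = 464, Q = 468.5

Rewriting in direct form: Qs = -459.5 + 2P.
The tax drives a wedge P_b - P_s = 159. Substituting P_s = P_b - 159 into supply: Qs = -777.5 + 2P_b.
Market clearing requires 2960.5 - 4P_b = -777.5 + 2P_b; hence 3738 = 6P_b and P_b = 623.
Then P_s = 623 - 159 = 464 and Q = 2960.5 - 4(623) = 468.5.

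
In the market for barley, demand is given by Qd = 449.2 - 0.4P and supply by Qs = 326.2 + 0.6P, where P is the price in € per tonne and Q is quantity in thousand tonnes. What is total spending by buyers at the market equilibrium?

Total spending by buyers = 49200

At equilibrium Qd = Qs, so 449.2 - 0.4P = 326.2 + 0.6P; collecting terms, 123 = P and P* = 123.
Substitute back: Q* = 449.2 - 0.4(123) = 400.
Total spending by buyers = P* × Q* = 123 × 400 = 49200.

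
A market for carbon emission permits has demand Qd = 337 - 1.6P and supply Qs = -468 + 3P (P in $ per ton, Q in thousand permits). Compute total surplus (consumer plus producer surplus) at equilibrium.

Equating demand and supply, 337 - 1.6P = -468 + 3P gives 4.6P = 805, so P* = 175.
Then Q* = 337 - 1.6(175) = 57.
Demand choke price = 210.625; supply choke price = 156. CS = ½(210.625 - 175)(57) = 1015.3125; PS = ½(175 - 156)(57) = 541.5. Total surplus = 1556.8125.

Total surplus = 1556.8125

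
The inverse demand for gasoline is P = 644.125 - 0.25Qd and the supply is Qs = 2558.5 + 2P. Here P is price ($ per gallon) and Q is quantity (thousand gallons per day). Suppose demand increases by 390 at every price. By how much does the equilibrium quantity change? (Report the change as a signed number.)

In direct form, Qd = 2576.5 - 4P.
At equilibrium Qd = Qs, so 2576.5 - 4P = 2558.5 + 2P; collecting terms, 18 = 6P and P* = 3.
From the demand curve, Q* = 2576.5 - 4(3) = 2564.5.
After the shift, demand is Qd = 2966.5 - 4P.
The new intersection has 408 = 6P, i.e. P = 68, Q = 2694.5.
ΔQ = 2694.5 - 2564.5 = 130.

ΔQ = 130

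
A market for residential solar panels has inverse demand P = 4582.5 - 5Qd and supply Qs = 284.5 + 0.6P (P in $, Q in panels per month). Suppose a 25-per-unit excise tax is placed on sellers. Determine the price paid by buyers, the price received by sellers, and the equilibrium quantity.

Inverting to quantity form: Qd = 916.5 - 0.2P.
Sellers keep P_s = P_b - 25 per unit, so supply in terms of the buyer price is Qs = 269.5 + 0.6P_b.
Market clearing requires 916.5 - 0.2P_b = 269.5 + 0.6P_b; hence 647 = 0.8P_b and P_b = 808.75.
Then P_s = 808.75 - 25 = 783.75 and Q = 916.5 - 0.2(808.75) = 754.75.

P_b = 808.75, P_s = 783.75, Q = 754.75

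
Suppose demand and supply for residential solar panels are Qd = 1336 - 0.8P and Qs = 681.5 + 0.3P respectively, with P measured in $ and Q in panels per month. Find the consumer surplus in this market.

At equilibrium Qd = Qs, so 1336 - 0.8P = 681.5 + 0.3P; collecting terms, 654.5 = 1.1P and P* = 595.
From the demand curve, Q* = 1336 - 0.8(595) = 860.
Demand choke price (Qd = 0): P = 1336/0.8 = 1670. Consumer surplus = ½ × (1670 - 595) × 860 = 462250.

Consumer surplus = 462250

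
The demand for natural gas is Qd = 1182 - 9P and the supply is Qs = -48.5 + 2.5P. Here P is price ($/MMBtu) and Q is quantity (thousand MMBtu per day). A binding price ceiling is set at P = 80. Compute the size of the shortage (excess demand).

Evaluating both curves at the ceiling price 80 gives Qd = 462, Qs = 151.5.
Shortage = Qd - Qs = 462 - 151.5 = 310.5.

Shortage = 310.5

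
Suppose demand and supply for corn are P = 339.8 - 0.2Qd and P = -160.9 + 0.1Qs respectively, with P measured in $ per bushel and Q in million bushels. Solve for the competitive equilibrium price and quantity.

P* = 6, Q* = 1669

In direct form, Qd = 1699 - 5P and Qs = 1609 + 10P.
Equating demand and supply, 1699 - 5P = 1609 + 10P gives 15P = 90, so P* = 6.
Plugging P* into demand: Q* = 1699 - 5(6) = 1669.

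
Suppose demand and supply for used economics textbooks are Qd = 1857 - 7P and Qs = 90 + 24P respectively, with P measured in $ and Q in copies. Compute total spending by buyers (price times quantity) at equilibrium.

Equating demand and supply, 1857 - 7P = 90 + 24P gives 31P = 1767, so P* = 57.
From the demand curve, Q* = 1857 - 7(57) = 1458.
Total spending by buyers = P* × Q* = 57 × 1458 = 83106.

Total spending by buyers = 83106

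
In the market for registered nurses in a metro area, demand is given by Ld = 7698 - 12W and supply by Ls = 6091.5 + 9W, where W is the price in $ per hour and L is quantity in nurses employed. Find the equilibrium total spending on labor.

Total spending on labor = 518670

Equating demand and supply, 7698 - 12W = 6091.5 + 9W gives 21W = 1606.5, so W* = 76.5.
Substitute back: L* = 7698 - 12(76.5) = 6780.
Total spending on labor = W* × L* = 76.5 × 6780 = 518670.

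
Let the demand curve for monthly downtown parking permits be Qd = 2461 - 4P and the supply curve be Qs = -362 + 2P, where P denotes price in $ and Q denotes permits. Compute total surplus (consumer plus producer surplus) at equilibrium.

Total surplus = 125715.375

At equilibrium Qd = Qs, so 2461 - 4P = -362 + 2P; collecting terms, 2823 = 6P and P* = 470.5.
From the demand curve, Q* = 2461 - 4(470.5) = 579.
Demand choke price = 615.25; supply choke price = 181. CS = ½(615.25 - 470.5)(579) = 41905.125; PS = ½(470.5 - 181)(579) = 83810.25. Total surplus = 125715.375.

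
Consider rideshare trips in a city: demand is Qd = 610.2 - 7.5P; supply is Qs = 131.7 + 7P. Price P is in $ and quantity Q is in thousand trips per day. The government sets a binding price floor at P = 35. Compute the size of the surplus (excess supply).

Evaluating both curves at the floor price 35 gives Qd = 347.7, Qs = 376.7.
Surplus = Qs - Qd = 376.7 - 347.7 = 29.

Surplus = 29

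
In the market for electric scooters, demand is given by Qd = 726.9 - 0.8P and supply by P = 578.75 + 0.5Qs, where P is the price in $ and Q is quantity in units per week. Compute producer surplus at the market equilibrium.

Inverting to quantity form: Qs = -1157.5 + 2P.
The market clears where 726.9 - 0.8P = -1157.5 + 2P. Rearranging, 2.8P = 1884.4, hence P* = 673.
Then Q* = 726.9 - 0.8(673) = 188.5.
Supply choke price (Qs = 0): P = 578.75. Producer surplus = ½ × (673 - 578.75) × 188.5 = 8883.0625.

Producer surplus = 8883.0625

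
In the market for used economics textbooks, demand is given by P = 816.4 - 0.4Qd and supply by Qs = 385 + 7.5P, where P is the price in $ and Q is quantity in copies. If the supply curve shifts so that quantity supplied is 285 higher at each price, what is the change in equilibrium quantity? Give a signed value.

Rewriting in direct form: Qd = 2041 - 2.5P.
At equilibrium Qd = Qs, so 2041 - 2.5P = 385 + 7.5P; collecting terms, 1656 = 10P and P* = 165.6.
Then Q* = 2041 - 2.5(165.6) = 1627.
After the shift, supply is Qs = 670 + 7.5P.
Re-solving, 10P = 1371 gives P = 137.1 and Q = 1698.25.
ΔQ = 1698.25 - 1627 = 71.25.

ΔQ = 71.25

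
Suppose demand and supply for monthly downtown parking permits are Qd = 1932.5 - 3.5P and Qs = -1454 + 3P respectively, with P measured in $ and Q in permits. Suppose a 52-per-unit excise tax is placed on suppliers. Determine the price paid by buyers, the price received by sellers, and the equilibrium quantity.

With a tax of 52 on suppliers, they supply based on the net price P_s = P_b - 52, so Qs = -1610 + 3P_b.
Equate demand and the shifted supply: 1932.5 - 3.5P_b = -1610 + 3P_b, giving 6.5P_b = 3542.5, so P_b = 545.
So P_s = 493 and the quantity traded is Q = 1932.5 - 3.5(545) = 25.

P_b = 545, P_s = 493, Q = 25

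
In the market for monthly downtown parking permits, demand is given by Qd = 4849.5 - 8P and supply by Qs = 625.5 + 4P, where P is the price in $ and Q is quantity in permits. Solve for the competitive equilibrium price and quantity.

P* = 352, Q* = 2033.5

Equating demand and supply, 4849.5 - 8P = 625.5 + 4P gives 12P = 4224, so P* = 352.
Plugging P* into demand: Q* = 4849.5 - 8(352) = 2033.5.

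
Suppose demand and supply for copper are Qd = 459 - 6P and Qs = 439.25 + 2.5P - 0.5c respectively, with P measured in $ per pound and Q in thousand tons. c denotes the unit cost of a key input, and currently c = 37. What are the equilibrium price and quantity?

With c = 37, supply is Qs = 420.75 + 2.5P.
Set Qd = Qs: 459 - 6P = 420.75 + 2.5P, so 38.25 = 8.5P and P* = 4.5.
From the demand curve, Q* = 459 - 6(4.5) = 432.

P* = 4.5, Q* = 432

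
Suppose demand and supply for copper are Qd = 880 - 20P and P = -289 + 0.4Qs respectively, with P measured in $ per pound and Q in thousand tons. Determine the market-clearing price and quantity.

Solving each curve for Q: Qs = 722.5 + 2.5P.
Set Qd = Qs: 880 - 20P = 722.5 + 2.5P, so 157.5 = 22.5P and P* = 7.
Plugging P* into demand: Q* = 880 - 20(7) = 740.

P* = 7, Q* = 740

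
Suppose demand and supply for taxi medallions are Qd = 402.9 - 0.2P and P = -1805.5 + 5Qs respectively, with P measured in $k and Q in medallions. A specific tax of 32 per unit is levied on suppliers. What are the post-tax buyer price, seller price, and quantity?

P_b = 120.5, P_s = 88.5, Q = 378.8

In direct form, Qs = 361.1 + 0.2P.
The tax drives a wedge P_b - P_s = 32. Substituting P_s = P_b - 32 into supply: Qs = 354.7 + 0.2P_b.
Equate demand and the shifted supply: 402.9 - 0.2P_b = 354.7 + 0.2P_b, giving 0.4P_b = 48.2, so P_b = 120.5.
So P_s = 88.5 and the quantity traded is Q = 402.9 - 0.2(120.5) = 378.8.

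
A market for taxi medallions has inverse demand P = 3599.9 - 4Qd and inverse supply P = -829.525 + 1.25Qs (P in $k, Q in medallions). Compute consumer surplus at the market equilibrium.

Inverting to quantity form: Qd = 899.975 - 0.25P and Qs = 663.62 + 0.8P.
Equating demand and supply, 899.975 - 0.25P = 663.62 + 0.8P gives 1.05P = 236.355, so P* = 225.1.
Plugging P* into demand: Q* = 899.975 - 0.25(225.1) = 843.7.
Demand choke price (Qd = 0): P = 899.975/0.25 = 3599.9. Consumer surplus = ½ × (3599.9 - 225.1) × 843.7 = 1423659.38.

Consumer surplus = 1423659.38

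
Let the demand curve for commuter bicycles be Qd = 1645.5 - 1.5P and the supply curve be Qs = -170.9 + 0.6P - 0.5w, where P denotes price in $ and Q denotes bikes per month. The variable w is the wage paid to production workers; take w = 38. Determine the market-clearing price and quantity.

P* = 874, Q* = 334.5

With w = 38, supply is Qs = -189.9 + 0.6P.
The market clears where 1645.5 - 1.5P = -189.9 + 0.6P. Rearranging, 2.1P = 1835.4, hence P* = 874.
From the demand curve, Q* = 1645.5 - 1.5(874) = 334.5.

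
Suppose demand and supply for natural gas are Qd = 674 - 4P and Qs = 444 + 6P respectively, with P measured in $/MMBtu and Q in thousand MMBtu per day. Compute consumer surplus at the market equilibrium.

At equilibrium Qd = Qs, so 674 - 4P = 444 + 6P; collecting terms, 230 = 10P and P* = 23.
From the demand curve, Q* = 674 - 4(23) = 582.
Demand choke price (Qd = 0): P = 674/4 = 168.5. Consumer surplus = ½ × (168.5 - 23) × 582 = 42340.5.

Consumer surplus = 42340.5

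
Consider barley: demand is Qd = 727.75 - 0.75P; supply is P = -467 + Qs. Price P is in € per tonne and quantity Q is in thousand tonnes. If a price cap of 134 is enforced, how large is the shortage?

Solving each curve for Q: Qs = 467 + P.
At P = 134: Qd = 627.25 and Qs = 601.
Shortage = Qd - Qs = 627.25 - 601 = 26.25.

Shortage = 26.25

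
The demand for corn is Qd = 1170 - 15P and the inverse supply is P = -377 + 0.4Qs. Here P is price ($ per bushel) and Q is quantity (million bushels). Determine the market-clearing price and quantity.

P* = 13, Q* = 975

Solving each curve for Q: Qs = 942.5 + 2.5P.
Set Qd = Qs: 1170 - 15P = 942.5 + 2.5P, so 227.5 = 17.5P and P* = 13.
Then Q* = 1170 - 15(13) = 975.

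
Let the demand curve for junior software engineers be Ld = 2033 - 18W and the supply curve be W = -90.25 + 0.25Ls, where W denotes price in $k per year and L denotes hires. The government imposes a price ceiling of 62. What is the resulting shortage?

Shortage = 308

Solving each curve for L: Ls = 361 + 4W.
At W = 62: Ld = 917 and Ls = 609.
Shortage = Ld - Ls = 917 - 609 = 308.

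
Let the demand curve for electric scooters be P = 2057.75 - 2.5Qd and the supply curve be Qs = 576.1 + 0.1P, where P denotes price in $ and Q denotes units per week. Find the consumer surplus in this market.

In direct form, Qd = 823.1 - 0.4P.
The market clears where 823.1 - 0.4P = 576.1 + 0.1P. Rearranging, 0.5P = 247, hence P* = 494.
Plugging P* into demand: Q* = 823.1 - 0.4(494) = 625.5.
Demand choke price (Qd = 0): P = 823.1/0.4 = 2057.75. Consumer surplus = ½ × (2057.75 - 494) × 625.5 = 489062.8125.

Consumer surplus = 489062.8125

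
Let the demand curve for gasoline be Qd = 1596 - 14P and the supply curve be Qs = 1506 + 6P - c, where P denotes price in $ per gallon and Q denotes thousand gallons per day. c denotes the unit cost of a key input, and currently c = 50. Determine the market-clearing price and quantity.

P* = 7, Q* = 1498

With c = 50, supply is Qs = 1456 + 6P.
Equating demand and supply, 1596 - 14P = 1456 + 6P gives 20P = 140, so P* = 7.
Then Q* = 1596 - 14(7) = 1498.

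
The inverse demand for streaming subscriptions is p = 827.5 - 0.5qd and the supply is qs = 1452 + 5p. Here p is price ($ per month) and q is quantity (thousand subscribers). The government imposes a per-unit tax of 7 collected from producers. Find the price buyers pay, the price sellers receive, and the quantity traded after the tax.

Solving each curve for q: qd = 1655 - 2p.
Producers keep p_s = p_b - 7 per unit, so supply in terms of the buyer price is qs = 1417 + 5p_b.
Set qd = qs: 1655 - 2p_b = 1417 + 5p_b, so 238 = 7p_b and p_b = 34.
So p_s = 27 and the quantity traded is q = 1655 - 2(34) = 1587.

p_b = 34, p_s = 27, q = 1587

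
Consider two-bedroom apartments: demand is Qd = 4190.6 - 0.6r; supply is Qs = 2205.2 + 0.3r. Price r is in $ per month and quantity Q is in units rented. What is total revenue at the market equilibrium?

Total revenue = 6324602

Set Qd = Qs: 4190.6 - 0.6r = 2205.2 + 0.3r, so 1985.4 = 0.9r and r* = 2206.
Then Q* = 4190.6 - 0.6(2206) = 2867.
Total revenue = r* × Q* = 2206 × 2867 = 6324602.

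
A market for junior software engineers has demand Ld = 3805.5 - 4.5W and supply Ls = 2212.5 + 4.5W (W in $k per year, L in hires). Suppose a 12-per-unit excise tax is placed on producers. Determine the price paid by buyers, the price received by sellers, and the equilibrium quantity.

Producers keep W_s = W_b - 12 per unit, so supply in terms of the buyer price is Ls = 2158.5 + 4.5W_b.
Market clearing requires 3805.5 - 4.5W_b = 2158.5 + 4.5W_b; hence 1647 = 9W_b and W_b = 183.
So W_s = 171 and the quantity traded is L = 3805.5 - 4.5(183) = 2982.

W_b = 183, W_s = 171, L = 2982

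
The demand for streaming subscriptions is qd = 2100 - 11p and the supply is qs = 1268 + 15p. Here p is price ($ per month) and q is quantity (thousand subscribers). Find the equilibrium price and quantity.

Equating demand and supply, 2100 - 11p = 1268 + 15p gives 26p = 832, so p* = 32.
Then q* = 2100 - 11(32) = 1748.

p* = 32, q* = 1748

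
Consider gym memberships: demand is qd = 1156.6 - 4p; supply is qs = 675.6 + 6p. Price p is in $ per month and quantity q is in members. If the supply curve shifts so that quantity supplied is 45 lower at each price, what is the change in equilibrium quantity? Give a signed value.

Δq = -18

Set qd = qs: 1156.6 - 4p = 675.6 + 6p, so 481 = 10p and p* = 48.1.
Substitute back: q* = 1156.6 - 4(48.1) = 964.2.
After the shift, supply is qs = 630.6 + 6p.
Re-solving, 10p = 526 gives p = 52.6 and q = 946.2.
Δq = 946.2 - 964.2 = -18.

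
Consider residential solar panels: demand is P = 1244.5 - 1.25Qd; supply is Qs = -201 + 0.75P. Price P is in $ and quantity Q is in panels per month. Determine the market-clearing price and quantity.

P* = 772, Q* = 378

Rewriting in direct form: Qd = 995.6 - 0.8P.
Equating demand and supply, 995.6 - 0.8P = -201 + 0.75P gives 1.55P = 1196.6, so P* = 772.
From the demand curve, Q* = 995.6 - 0.8(772) = 378.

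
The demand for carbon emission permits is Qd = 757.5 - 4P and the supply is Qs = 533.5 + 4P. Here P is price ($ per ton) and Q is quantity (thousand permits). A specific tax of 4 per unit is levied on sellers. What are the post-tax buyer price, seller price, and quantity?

The tax drives a wedge P_b - P_s = 4. Substituting P_s = P_b - 4 into supply: Qs = 517.5 + 4P_b.
Equate demand and the shifted supply: 757.5 - 4P_b = 517.5 + 4P_b, giving 8P_b = 240, so P_b = 30.
So P_s = 26 and the quantity traded is Q = 757.5 - 4(30) = 637.5.

P_b = 30, P_s = 26, Q = 637.5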